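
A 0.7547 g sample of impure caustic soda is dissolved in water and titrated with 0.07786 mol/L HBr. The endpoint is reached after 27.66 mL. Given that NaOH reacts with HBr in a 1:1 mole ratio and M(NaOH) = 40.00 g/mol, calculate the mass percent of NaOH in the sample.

11.4%

n(HBr) = 0.07786 x 0.02766 = 0.002154 mol.
n(NaOH) = 0.002154 / 1 = 0.002154 mol.
mass of NaOH = 0.002154 x 40.00 = 0.08614 g.
% purity = 0.08614 / 0.7547 x 100 = 11.4%.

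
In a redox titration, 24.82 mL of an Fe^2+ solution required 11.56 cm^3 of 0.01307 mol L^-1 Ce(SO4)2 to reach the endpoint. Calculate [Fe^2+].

0.00609 M

n(Ce(SO4)2) = 0.01307 x 0.01156 = 0.0001511 mol.
From the balanced equation, 1 mol Ce(SO4)2 reacts with 1 mol Fe^2+, so n(Fe^2+) = 0.0001511 x 1/1 = 0.0001511 mol.
[Fe^2+] = 0.0001511 / 0.02482 L = 0.00609 M.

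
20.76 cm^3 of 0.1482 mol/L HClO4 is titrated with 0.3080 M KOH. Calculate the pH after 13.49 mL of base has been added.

n(acid) = 0.1482 x 0.02076 = 0.003077 mol; n(KOH) added = 0.3080 x 0.01349 = 0.004155 mol.
Base is in excess by 0.004155 - 0.003077 = 0.001078 mol in a total volume of 0.03425 L.
[OH^-] = 0.001078/0.03425 = 0.03148 M, so pOH = 1.50 and pH = 14.00 - 1.50 = 12.50.

12.50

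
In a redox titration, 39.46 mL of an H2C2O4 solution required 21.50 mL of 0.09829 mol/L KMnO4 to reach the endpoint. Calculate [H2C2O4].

0.134 M

n(KMnO4) = 0.09829 x 0.02150 = 0.002113 mol.
From the balanced equation, 2 mol KMnO4 reacts with 5 mol H2C2O4, so n(H2C2O4) = 0.002113 x 5/2 = 0.005283 mol.
[H2C2O4] = 0.005283 / 0.03946 L = 0.134 M.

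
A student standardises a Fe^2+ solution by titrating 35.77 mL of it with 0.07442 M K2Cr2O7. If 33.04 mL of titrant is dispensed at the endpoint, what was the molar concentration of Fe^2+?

0.412 M

n(K2Cr2O7) = 0.07442 x 0.03304 = 0.002459 mol.
From the balanced equation, 1 mol K2Cr2O7 reacts with 6 mol Fe^2+, so n(Fe^2+) = 0.002459 x 6/1 = 0.01475 mol.
[Fe^2+] = 0.01475 / 0.03577 L = 0.412 M.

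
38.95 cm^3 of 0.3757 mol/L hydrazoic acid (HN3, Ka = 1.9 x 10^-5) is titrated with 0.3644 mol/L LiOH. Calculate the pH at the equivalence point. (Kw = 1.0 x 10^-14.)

n(HN3) = 0.3757 x 0.03895 = 0.01463 mol; V(LiOH) at equivalence = 0.01463/0.3644 = 0.04016 L.
At equivalence all the acid is converted to N3-; total volume = 0.03895 + 0.04016 = 0.07911 L, so [N3-] = 0.01463/0.07911 = 0.1850 M.
Kb = Kw/Ka = 1.0e-14 / 1.9 x 10^-5 = 5.26e-10.
[OH^-] = sqrt(Kb x [N3-]) = sqrt(5.26e-10 x 0.1850) = 9.87e-6 M.
pOH = 5.01, so pH = 14.00 - 5.01 = 8.99.

8.99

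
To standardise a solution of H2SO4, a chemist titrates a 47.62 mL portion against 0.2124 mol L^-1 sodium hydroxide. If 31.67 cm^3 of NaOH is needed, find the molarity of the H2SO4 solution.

0.0706 M

n(NaOH) delivered = 0.2124 x 0.03167 = 0.006727 mol.
The reaction is 1 H2SO4 + 2 NaOH, so n(H2SO4) = 0.006727 x 1/2 = 0.003363 mol.
[H2SO4] = 0.003363 mol / 0.04762 L = 0.0706 M.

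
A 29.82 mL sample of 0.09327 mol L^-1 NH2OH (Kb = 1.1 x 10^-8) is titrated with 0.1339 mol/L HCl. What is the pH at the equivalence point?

3.65

n(NH2OH) = 0.09327 x 0.02982 = 0.002781 mol; V(HCl) at equivalence = 0.002781/0.1339 = 0.02077 L.
At equivalence the base is fully converted to NH3OH+; total volume = 0.05059 L, so [NH3OH+] = 0.002781/0.05059 = 0.05498 M.
Ka(NH3OH+) = Kw/Kb = 1.0e-14 / 1.1 x 10^-8 = 9.09e-7.
[H^+] = sqrt(Ka x [NH3OH+]) = sqrt(9.09e-7 x 0.05498) = 0.000224 M.
pH = -log(0.000224) = 3.65.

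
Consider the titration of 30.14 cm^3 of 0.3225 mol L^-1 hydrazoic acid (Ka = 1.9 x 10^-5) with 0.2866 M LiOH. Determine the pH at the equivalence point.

8.95

n(HN3) = 0.3225 x 0.03014 = 0.009720 mol; V(LiOH) at equivalence = 0.009720/0.2866 = 0.03392 L.
At equivalence all the acid is converted to N3-; total volume = 0.03014 + 0.03392 = 0.06406 L, so [N3-] = 0.009720/0.06406 = 0.1517 M.
Kb = Kw/Ka = 1.0e-14 / 1.9 x 10^-5 = 5.26e-10.
[OH^-] = sqrt(Kb x [N3-]) = sqrt(5.26e-10 x 0.1517) = 8.94e-6 M.
pOH = 5.05, so pH = 14.00 - 5.05 = 8.95.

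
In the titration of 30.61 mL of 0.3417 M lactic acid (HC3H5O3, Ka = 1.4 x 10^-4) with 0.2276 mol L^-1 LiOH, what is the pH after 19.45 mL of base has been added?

3.72

Initial n(HC3H5O3) = 0.3417 x 0.03061 = 0.01046 mol.
n(LiOH) added = 0.2276 x 0.01945 = 0.004427 mol, converting that many moles of HC3H5O3 to C3H5O3-.
Remaining n(HC3H5O3) = 0.006033 mol; n(C3H5O3-) = 0.004427 mol.
By Henderson-Hasselbalch, pH = pKa + log([A^-]/[HA]) = 3.85 + log(0.004427/0.006033) = 3.85 + (-0.13) = 3.72.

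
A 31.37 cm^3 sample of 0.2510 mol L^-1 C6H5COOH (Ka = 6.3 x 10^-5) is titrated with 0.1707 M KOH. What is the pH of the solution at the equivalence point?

n(C6H5COOH) = 0.2510 x 0.03137 = 0.007874 mol; V(KOH) at equivalence = 0.007874/0.1707 = 0.04613 L.
At equivalence all the acid is converted to C6H5COO-; total volume = 0.03137 + 0.04613 = 0.07750 L, so [C6H5COO-] = 0.007874/0.07750 = 0.1016 M.
Kb = Kw/Ka = 1.0e-14 / 6.3 x 10^-5 = 1.59e-10.
[OH^-] = sqrt(Kb x [C6H5COO-]) = sqrt(1.59e-10 x 0.1016) = 4.02e-6 M.
pOH = 5.40, so pH = 14.00 - 5.40 = 8.60.

8.60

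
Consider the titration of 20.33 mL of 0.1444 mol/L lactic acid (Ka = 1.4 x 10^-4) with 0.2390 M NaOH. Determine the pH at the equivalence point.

n(HC3H5O3) = 0.1444 x 0.02033 = 0.002936 mol; V(NaOH) at equivalence = 0.002936/0.2390 = 0.01228 L.
At equivalence all the acid is converted to C3H5O3-; total volume = 0.02033 + 0.01228 = 0.03261 L, so [C3H5O3-] = 0.002936/0.03261 = 0.09001 M.
Kb = Kw/Ka = 1.0e-14 / 1.4 x 10^-4 = 7.14e-11.
[OH^-] = sqrt(Kb x [C3H5O3-]) = sqrt(7.14e-11 x 0.09001) = 2.54e-6 M.
pOH = 5.60, so pH = 14.00 - 5.60 = 8.40.

8.40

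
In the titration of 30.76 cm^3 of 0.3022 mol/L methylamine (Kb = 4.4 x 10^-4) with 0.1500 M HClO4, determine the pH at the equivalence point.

n(CH3NH2) = 0.3022 x 0.03076 = 0.009296 mol; V(HClO4) at equivalence = 0.009296/0.1500 = 0.06197 L.
At equivalence the base is fully converted to CH3NH3+; total volume = 0.09273 L, so [CH3NH3+] = 0.009296/0.09273 = 0.1002 M.
Ka(CH3NH3+) = Kw/Kb = 1.0e-14 / 4.4 x 10^-4 = 2.27e-11.
[H^+] = sqrt(Ka x [CH3NH3+]) = sqrt(2.27e-11 x 0.1002) = 1.51e-6 M.
pH = -log(1.51e-6) = 5.82.

5.82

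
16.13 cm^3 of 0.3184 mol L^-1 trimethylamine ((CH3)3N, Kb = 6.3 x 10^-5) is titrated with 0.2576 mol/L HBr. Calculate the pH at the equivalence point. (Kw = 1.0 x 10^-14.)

5.32

n((CH3)3N) = 0.3184 x 0.01613 = 0.005136 mol; V(HBr) at equivalence = 0.005136/0.2576 = 0.01994 L.
At equivalence the base is fully converted to (CH3)3NH+; total volume = 0.03607 L, so [(CH3)3NH+] = 0.005136/0.03607 = 0.1424 M.
Ka((CH3)3NH+) = Kw/Kb = 1.0e-14 / 6.3 x 10^-5 = 1.59e-10.
[H^+] = sqrt(Ka x [(CH3)3NH+]) = sqrt(1.59e-10 x 0.1424) = 4.75e-6 M.
pH = -log(4.75e-6) = 5.32.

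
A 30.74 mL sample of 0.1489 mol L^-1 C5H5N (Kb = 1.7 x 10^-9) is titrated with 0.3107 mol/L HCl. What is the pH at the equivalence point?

n(C5H5N) = 0.1489 x 0.03074 = 0.004577 mol; V(HCl) at equivalence = 0.004577/0.3107 = 0.01473 L.
At equivalence the base is fully converted to C5H5NH+; total volume = 0.04547 L, so [C5H5NH+] = 0.004577/0.04547 = 0.1007 M.
Ka(C5H5NH+) = Kw/Kb = 1.0e-14 / 1.7 x 10^-9 = 5.88e-6.
[H^+] = sqrt(Ka x [C5H5NH+]) = sqrt(5.88e-6 x 0.1007) = 0.000769 M.
pH = -log(0.000769) = 3.11.

3.11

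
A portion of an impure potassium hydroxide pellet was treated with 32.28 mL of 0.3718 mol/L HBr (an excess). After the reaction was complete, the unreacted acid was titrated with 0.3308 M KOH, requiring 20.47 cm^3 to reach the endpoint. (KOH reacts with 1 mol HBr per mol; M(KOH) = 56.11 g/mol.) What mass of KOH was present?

Total n(HBr) added = 0.3718 x 0.03228 = 0.01200 mol.
n(KOH) used = 0.3308 x 0.02047 = 0.006771 mol, which equals the excess n(HBr).
So n(HBr) consumed by the sample = 0.01200 - 0.006771 = 0.005230 mol.
n(KOH) = 0.005230 / 1 = 0.005230 mol.
mass = 0.005230 mol x 56.11 g/mol = 0.293 g.

0.293 g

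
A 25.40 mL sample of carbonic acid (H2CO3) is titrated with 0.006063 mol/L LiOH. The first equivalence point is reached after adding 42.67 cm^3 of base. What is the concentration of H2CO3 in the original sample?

0.0102 M

n(LiOH) = 0.006063 x 0.04267 = 0.0002587 mol.
At the first equivalence point, 1 mol OH^- react per mol H2CO3, so n(H2CO3) = 0.0002587 / 1 = 0.0002587 mol.
[H2CO3] = 0.0002587 / 0.02540 L = 0.0102 M.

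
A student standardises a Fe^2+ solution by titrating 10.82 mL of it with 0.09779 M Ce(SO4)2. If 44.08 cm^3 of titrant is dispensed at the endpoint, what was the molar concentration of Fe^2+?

n(Ce(SO4)2) = 0.09779 x 0.04408 = 0.004311 mol.
From the balanced equation, 1 mol Ce(SO4)2 reacts with 1 mol Fe^2+, so n(Fe^2+) = 0.004311 x 1/1 = 0.004311 mol.
[Fe^2+] = 0.004311 / 0.01082 L = 0.398 M.

0.398 M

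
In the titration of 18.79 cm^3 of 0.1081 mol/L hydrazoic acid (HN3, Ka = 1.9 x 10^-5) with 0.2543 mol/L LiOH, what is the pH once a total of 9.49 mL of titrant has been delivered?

n(acid) = 0.1081 x 0.01879 = 0.002031 mol; n(LiOH) added = 0.2543 x 0.009490 = 0.002413 mol.
Base is in excess by 0.002413 - 0.002031 = 0.0003821 mol in a total volume of 0.02828 L.
[OH^-] = 0.0003821/0.02828 = 0.01351 M, so pOH = 1.87 and pH = 14.00 - 1.87 = 12.13.

12.13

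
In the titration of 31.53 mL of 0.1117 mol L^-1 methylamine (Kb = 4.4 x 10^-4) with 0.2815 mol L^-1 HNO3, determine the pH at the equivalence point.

5.87

n(CH3NH2) = 0.1117 x 0.03153 = 0.003522 mol; V(HNO3) at equivalence = 0.003522/0.2815 = 0.01251 L.
At equivalence the base is fully converted to CH3NH3+; total volume = 0.04404 L, so [CH3NH3+] = 0.003522/0.04404 = 0.07997 M.
Ka(CH3NH3+) = Kw/Kb = 1.0e-14 / 4.4 x 10^-4 = 2.27e-11.
[H^+] = sqrt(Ka x [CH3NH3+]) = sqrt(2.27e-11 x 0.07997) = 1.35e-6 M.
pH = -log(1.35e-6) = 5.87.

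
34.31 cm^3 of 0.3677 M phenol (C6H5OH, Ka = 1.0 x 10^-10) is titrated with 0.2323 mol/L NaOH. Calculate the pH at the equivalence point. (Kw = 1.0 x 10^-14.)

n(C6H5OH) = 0.3677 x 0.03431 = 0.01262 mol; V(NaOH) at equivalence = 0.01262/0.2323 = 0.05431 L.
At equivalence all the acid is converted to C6H5O-; total volume = 0.03431 + 0.05431 = 0.08862 L, so [C6H5O-] = 0.01262/0.08862 = 0.1424 M.
Kb = Kw/Ka = 1.0e-14 / 1.0 x 10^-10 = 0.000100.
[OH^-] = sqrt(Kb x [C6H5O-]) = sqrt(0.000100 x 0.1424) = 0.00377 M.
pOH = 2.42, so pH = 14.00 - 2.42 = 11.58.

11.58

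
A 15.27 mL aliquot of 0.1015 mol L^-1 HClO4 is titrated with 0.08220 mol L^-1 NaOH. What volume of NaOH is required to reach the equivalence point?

18.9 mL

n(HClO4) = 0.1015 mol/L x 0.01527 L = 0.001550 mol.
At equivalence n(NaOH) = n(HClO4) = 0.001550 mol.
V(NaOH) = 0.001550 / 0.08220 = 0.01886 L = 18.9 mL.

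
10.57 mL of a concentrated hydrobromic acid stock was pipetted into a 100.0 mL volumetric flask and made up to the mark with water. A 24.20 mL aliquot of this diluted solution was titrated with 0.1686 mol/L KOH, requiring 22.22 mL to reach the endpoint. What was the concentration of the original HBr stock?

n(KOH) = 0.1686 x 0.02222 = 0.003746 mol.
n(HBr) in the aliquot = 0.003746 mol.
[diluted HBr] = 0.003746 / 0.02420 = 0.1548 M.
Dilution factor = 100.0/10.57 = 9.461, so [stock] = 0.1548 x 9.461 = 1.46 M.

1.46 M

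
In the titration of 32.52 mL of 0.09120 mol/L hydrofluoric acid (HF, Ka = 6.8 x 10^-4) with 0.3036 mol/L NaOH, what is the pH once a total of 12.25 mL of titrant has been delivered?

n(acid) = 0.09120 x 0.03252 = 0.002966 mol; n(NaOH) added = 0.3036 x 0.01225 = 0.003719 mol.
Base is in excess by 0.003719 - 0.002966 = 0.0007533 mol in a total volume of 0.04477 L.
[OH^-] = 0.0007533/0.04477 = 0.01683 M, so pOH = 1.77 and pH = 14.00 - 1.77 = 12.23.

12.23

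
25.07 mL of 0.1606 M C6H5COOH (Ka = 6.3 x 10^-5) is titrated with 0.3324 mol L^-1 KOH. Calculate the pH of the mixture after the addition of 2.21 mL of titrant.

3.55

Initial n(C6H5COOH) = 0.1606 x 0.02507 = 0.004026 mol.
n(KOH) added = 0.3324 x 0.002210 = 0.0007346 mol, converting that many moles of C6H5COOH to C6H5COO-.
Remaining n(C6H5COOH) = 0.003292 mol; n(C6H5COO-) = 0.0007346 mol.
By Henderson-Hasselbalch, pH = pKa + log([A^-]/[HA]) = 4.20 + log(0.0007346/0.003292) = 4.20 + (-0.65) = 3.55.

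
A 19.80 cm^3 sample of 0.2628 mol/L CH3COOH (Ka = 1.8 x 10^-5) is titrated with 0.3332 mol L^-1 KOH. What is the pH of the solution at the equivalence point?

8.96

n(CH3COOH) = 0.2628 x 0.01980 = 0.005203 mol; V(KOH) at equivalence = 0.005203/0.3332 = 0.01562 L.
At equivalence all the acid is converted to CH3COO-; total volume = 0.01980 + 0.01562 = 0.03542 L, so [CH3COO-] = 0.005203/0.03542 = 0.1469 M.
Kb = Kw/Ka = 1.0e-14 / 1.8 x 10^-5 = 5.56e-10.
[OH^-] = sqrt(Kb x [CH3COO-]) = sqrt(5.56e-10 x 0.1469) = 9.03e-6 M.
pOH = 5.04, so pH = 14.00 - 5.04 = 8.96.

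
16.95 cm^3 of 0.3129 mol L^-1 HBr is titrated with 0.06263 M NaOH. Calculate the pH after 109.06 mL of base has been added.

12.08

n(acid) = 0.3129 x 0.01695 = 0.005304 mol; n(NaOH) added = 0.06263 x 0.1091 = 0.006830 mol.
Base is in excess by 0.006830 - 0.005304 = 0.001527 mol in a total volume of 0.1260 L.
[OH^-] = 0.001527/0.1260 = 0.01212 M, so pOH = 1.92 and pH = 14.00 - 1.92 = 12.08.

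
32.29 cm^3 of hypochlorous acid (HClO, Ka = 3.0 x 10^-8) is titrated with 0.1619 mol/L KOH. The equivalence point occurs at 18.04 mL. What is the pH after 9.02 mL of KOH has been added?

7.52

9.02 mL is exactly half the equivalence volume (18.04/2), i.e. the half-equivalence point.
There, n(HA) = n(A^-), so pH = pKa = -log(3.0 x 10^-8) = 7.52.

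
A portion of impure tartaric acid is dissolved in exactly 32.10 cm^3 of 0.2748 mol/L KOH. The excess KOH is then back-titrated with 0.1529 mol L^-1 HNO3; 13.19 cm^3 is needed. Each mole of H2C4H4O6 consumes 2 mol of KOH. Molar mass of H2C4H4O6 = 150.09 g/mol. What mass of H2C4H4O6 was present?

Total n(KOH) added = 0.2748 x 0.03210 = 0.008821 mol.
n(HNO3) used = 0.1529 x 0.01319 = 0.002017 mol, which equals the excess n(KOH).
So n(KOH) consumed by the sample = 0.008821 - 0.002017 = 0.006804 mol.
n(H2C4H4O6) = 0.006804 / 2 = 0.003402 mol.
mass = 0.003402 mol x 150.09 g/mol = 0.511 g.

0.511 g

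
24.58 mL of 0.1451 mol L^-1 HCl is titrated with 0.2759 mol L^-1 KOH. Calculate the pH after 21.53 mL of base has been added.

12.71

n(acid) = 0.1451 x 0.02458 = 0.003567 mol; n(KOH) added = 0.2759 x 0.02153 = 0.005940 mol.
Base is in excess by 0.005940 - 0.003567 = 0.002374 mol in a total volume of 0.04611 L.
[OH^-] = 0.002374/0.04611 = 0.05148 M, so pOH = 1.29 and pH = 14.00 - 1.29 = 12.71.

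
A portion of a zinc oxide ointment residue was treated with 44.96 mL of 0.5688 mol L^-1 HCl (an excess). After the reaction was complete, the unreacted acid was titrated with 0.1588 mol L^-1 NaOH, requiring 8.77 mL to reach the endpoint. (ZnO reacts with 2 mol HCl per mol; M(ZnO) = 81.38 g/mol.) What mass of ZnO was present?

0.984 g

Total n(HCl) added = 0.5688 x 0.04496 = 0.02557 mol.
n(NaOH) used = 0.1588 x 0.008770 = 0.001393 mol, which equals the excess n(HCl).
So n(HCl) consumed by the sample = 0.02557 - 0.001393 = 0.02418 mol.
n(ZnO) = 0.02418 / 2 = 0.01209 mol.
mass = 0.01209 mol x 81.38 g/mol = 0.984 g.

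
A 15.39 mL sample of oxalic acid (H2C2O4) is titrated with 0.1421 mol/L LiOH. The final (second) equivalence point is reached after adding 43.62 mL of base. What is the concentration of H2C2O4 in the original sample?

0.201 M

n(LiOH) = 0.1421 x 0.04362 = 0.006198 mol.
At the final (second) equivalence point, 2 mol OH^- react per mol H2C2O4, so n(H2C2O4) = 0.006198 / 2 = 0.003099 mol.
[H2C2O4] = 0.003099 / 0.01539 L = 0.201 M.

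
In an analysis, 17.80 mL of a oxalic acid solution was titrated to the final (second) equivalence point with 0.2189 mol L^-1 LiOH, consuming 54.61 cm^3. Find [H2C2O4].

0.336 M

n(LiOH) = 0.2189 x 0.05461 = 0.01195 mol.
At the final (second) equivalence point, 2 mol OH^- react per mol H2C2O4, so n(H2C2O4) = 0.01195 / 2 = 0.005977 mol.
[H2C2O4] = 0.005977 / 0.01780 L = 0.336 M.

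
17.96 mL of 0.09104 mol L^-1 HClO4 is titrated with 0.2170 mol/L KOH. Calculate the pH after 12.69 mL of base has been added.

12.56

n(acid) = 0.09104 x 0.01796 = 0.001635 mol; n(KOH) added = 0.2170 x 0.01269 = 0.002754 mol.
Base is in excess by 0.002754 - 0.001635 = 0.001119 mol in a total volume of 0.03065 L.
[OH^-] = 0.001119/0.03065 = 0.03650 M, so pOH = 1.44 and pH = 14.00 - 1.44 = 12.56.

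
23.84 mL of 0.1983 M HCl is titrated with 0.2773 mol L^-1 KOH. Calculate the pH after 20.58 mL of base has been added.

n(acid) = 0.1983 x 0.02384 = 0.004727 mol; n(KOH) added = 0.2773 x 0.02058 = 0.005707 mol.
Base is in excess by 0.005707 - 0.004727 = 0.0009794 mol in a total volume of 0.04442 L.
[OH^-] = 0.0009794/0.04442 = 0.02205 M, so pOH = 1.66 and pH = 14.00 - 1.66 = 12.34.

12.34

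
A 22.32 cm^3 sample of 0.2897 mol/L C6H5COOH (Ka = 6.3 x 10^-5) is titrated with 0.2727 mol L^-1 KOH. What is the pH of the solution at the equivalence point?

n(C6H5COOH) = 0.2897 x 0.02232 = 0.006466 mol; V(KOH) at equivalence = 0.006466/0.2727 = 0.02371 L.
At equivalence all the acid is converted to C6H5COO-; total volume = 0.02232 + 0.02371 = 0.04603 L, so [C6H5COO-] = 0.006466/0.04603 = 0.1405 M.
Kb = Kw/Ka = 1.0e-14 / 6.3 x 10^-5 = 1.59e-10.
[OH^-] = sqrt(Kb x [C6H5COO-]) = sqrt(1.59e-10 x 0.1405) = 4.72e-6 M.
pOH = 5.33, so pH = 14.00 - 5.33 = 8.67.

8.67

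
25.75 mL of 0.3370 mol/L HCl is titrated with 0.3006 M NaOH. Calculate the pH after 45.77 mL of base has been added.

12.85

n(acid) = 0.3370 x 0.02575 = 0.008678 mol; n(NaOH) added = 0.3006 x 0.04577 = 0.01376 mol.
Base is in excess by 0.01376 - 0.008678 = 0.005081 mol in a total volume of 0.07152 L.
[OH^-] = 0.005081/0.07152 = 0.07104 M, so pOH = 1.15 and pH = 14.00 - 1.15 = 12.85.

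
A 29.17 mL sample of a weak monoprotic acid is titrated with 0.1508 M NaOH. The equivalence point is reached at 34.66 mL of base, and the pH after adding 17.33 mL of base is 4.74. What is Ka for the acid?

17.33 mL is half of the equivalence volume, so this is the half-equivalence point where [HA] = [A^-].
At half-equivalence pH = pKa, so pKa = 4.74.
Ka = 10^(-4.74) = 1.8 x 10^-5.

1.8 x 10^-5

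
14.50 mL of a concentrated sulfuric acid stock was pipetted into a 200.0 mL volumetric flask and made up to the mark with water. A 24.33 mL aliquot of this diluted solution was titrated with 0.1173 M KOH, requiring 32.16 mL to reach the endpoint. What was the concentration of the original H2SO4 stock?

1.07 M

n(KOH) = 0.1173 x 0.03216 = 0.003772 mol.
n(H2SO4) in the aliquot = 0.003772 x 1/2 = 0.001886 mol.
[diluted H2SO4] = 0.001886 / 0.02433 = 0.07753 M.
Dilution factor = 200.0/14.50 = 13.79, so [stock] = 0.07753 x 13.79 = 1.07 M.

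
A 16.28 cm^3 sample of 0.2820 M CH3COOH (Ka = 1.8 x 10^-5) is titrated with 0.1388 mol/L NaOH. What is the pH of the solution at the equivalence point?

8.86

n(CH3COOH) = 0.2820 x 0.01628 = 0.004591 mol; V(NaOH) at equivalence = 0.004591/0.1388 = 0.03308 L.
At equivalence all the acid is converted to CH3COO-; total volume = 0.01628 + 0.03308 = 0.04936 L, so [CH3COO-] = 0.004591/0.04936 = 0.09302 M.
Kb = Kw/Ka = 1.0e-14 / 1.8 x 10^-5 = 5.56e-10.
[OH^-] = sqrt(Kb x [CH3COO-]) = sqrt(5.56e-10 x 0.09302) = 7.19e-6 M.
pOH = 5.14, so pH = 14.00 - 5.14 = 8.86.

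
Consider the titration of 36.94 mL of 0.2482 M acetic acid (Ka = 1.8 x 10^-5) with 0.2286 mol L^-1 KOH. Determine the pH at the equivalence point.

8.91

n(CH3COOH) = 0.2482 x 0.03694 = 0.009169 mol; V(KOH) at equivalence = 0.009169/0.2286 = 0.04011 L.
At equivalence all the acid is converted to CH3COO-; total volume = 0.03694 + 0.04011 = 0.07705 L, so [CH3COO-] = 0.009169/0.07705 = 0.1190 M.
Kb = Kw/Ka = 1.0e-14 / 1.8 x 10^-5 = 5.56e-10.
[OH^-] = sqrt(Kb x [CH3COO-]) = sqrt(5.56e-10 x 0.1190) = 8.13e-6 M.
pOH = 5.09, so pH = 14.00 - 5.09 = 8.91.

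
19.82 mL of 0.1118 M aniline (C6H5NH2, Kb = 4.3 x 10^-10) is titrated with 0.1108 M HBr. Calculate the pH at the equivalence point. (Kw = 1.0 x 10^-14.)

n(C6H5NH2) = 0.1118 x 0.01982 = 0.002216 mol; V(HBr) at equivalence = 0.002216/0.1108 = 0.02000 L.
At equivalence the base is fully converted to C6H5NH3+; total volume = 0.03982 L, so [C6H5NH3+] = 0.002216/0.03982 = 0.05565 M.
Ka(C6H5NH3+) = Kw/Kb = 1.0e-14 / 4.3 x 10^-10 = 2.33e-5.
[H^+] = sqrt(Ka x [C6H5NH3+]) = sqrt(2.33e-5 x 0.05565) = 0.00114 M.
pH = -log(0.00114) = 2.94.

2.94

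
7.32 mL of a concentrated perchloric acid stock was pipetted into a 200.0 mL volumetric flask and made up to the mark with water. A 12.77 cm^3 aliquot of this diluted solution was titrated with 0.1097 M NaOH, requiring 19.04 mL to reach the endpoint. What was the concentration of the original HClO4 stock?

4.47 M

n(NaOH) = 0.1097 x 0.01904 = 0.002089 mol.
n(HClO4) in the aliquot = 0.002089 mol.
[diluted HClO4] = 0.002089 / 0.01277 = 0.1636 M.
Dilution factor = 200.0/7.320 = 27.32, so [stock] = 0.1636 x 27.32 = 4.47 M.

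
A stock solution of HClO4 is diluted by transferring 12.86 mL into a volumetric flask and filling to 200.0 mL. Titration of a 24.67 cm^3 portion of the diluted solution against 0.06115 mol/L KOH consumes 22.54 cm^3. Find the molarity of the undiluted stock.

0.869 M

n(KOH) = 0.06115 x 0.02254 = 0.001378 mol.
n(HClO4) in the aliquot = 0.001378 mol.
[diluted HClO4] = 0.001378 / 0.02467 = 0.05587 M.
Dilution factor = 200.0/12.86 = 15.55, so [stock] = 0.05587 x 15.55 = 0.869 M.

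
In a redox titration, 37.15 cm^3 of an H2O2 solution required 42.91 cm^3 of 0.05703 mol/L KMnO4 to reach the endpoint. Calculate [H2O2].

n(KMnO4) = 0.05703 x 0.04291 = 0.002447 mol.
From the balanced equation, 2 mol KMnO4 reacts with 5 mol H2O2, so n(H2O2) = 0.002447 x 5/2 = 0.006118 mol.
[H2O2] = 0.006118 / 0.03715 L = 0.165 M.

0.165 M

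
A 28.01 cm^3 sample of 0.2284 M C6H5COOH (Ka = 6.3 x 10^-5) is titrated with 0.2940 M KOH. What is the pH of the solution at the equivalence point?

8.65

n(C6H5COOH) = 0.2284 x 0.02801 = 0.006397 mol; V(KOH) at equivalence = 0.006397/0.2940 = 0.02176 L.
At equivalence all the acid is converted to C6H5COO-; total volume = 0.02801 + 0.02176 = 0.04977 L, so [C6H5COO-] = 0.006397/0.04977 = 0.1285 M.
Kb = Kw/Ka = 1.0e-14 / 6.3 x 10^-5 = 1.59e-10.
[OH^-] = sqrt(Kb x [C6H5COO-]) = sqrt(1.59e-10 x 0.1285) = 4.52e-6 M.
pOH = 5.35, so pH = 14.00 - 5.35 = 8.65.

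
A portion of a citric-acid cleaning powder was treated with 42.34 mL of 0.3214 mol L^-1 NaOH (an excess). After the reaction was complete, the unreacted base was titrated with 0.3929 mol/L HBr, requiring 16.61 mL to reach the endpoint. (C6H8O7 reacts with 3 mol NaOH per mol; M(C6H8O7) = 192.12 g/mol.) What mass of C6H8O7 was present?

0.454 g

Total n(NaOH) added = 0.3214 x 0.04234 = 0.01361 mol.
n(HBr) used = 0.3929 x 0.01661 = 0.006526 mol, which equals the excess n(NaOH).
So n(NaOH) consumed by the sample = 0.01361 - 0.006526 = 0.007082 mol.
n(C6H8O7) = 0.007082 / 3 = 0.002361 mol.
mass = 0.002361 mol x 192.12 g/mol = 0.454 g.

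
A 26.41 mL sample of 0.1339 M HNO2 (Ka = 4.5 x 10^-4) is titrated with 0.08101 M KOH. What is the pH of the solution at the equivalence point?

n(HNO2) = 0.1339 x 0.02641 = 0.003536 mol; V(KOH) at equivalence = 0.003536/0.08101 = 0.04365 L.
At equivalence all the acid is converted to NO2-; total volume = 0.02641 + 0.04365 = 0.07006 L, so [NO2-] = 0.003536/0.07006 = 0.05047 M.
Kb = Kw/Ka = 1.0e-14 / 4.5 x 10^-4 = 2.22e-11.
[OH^-] = sqrt(Kb x [NO2-]) = sqrt(2.22e-11 x 0.05047) = 1.06e-6 M.
pOH = 5.98, so pH = 14.00 - 5.98 = 8.02.

8.02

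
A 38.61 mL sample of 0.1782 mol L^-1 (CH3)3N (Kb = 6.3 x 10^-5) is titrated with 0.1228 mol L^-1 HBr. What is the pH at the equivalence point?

n((CH3)3N) = 0.1782 x 0.03861 = 0.006880 mol; V(HBr) at equivalence = 0.006880/0.1228 = 0.05603 L.
At equivalence the base is fully converted to (CH3)3NH+; total volume = 0.09464 L, so [(CH3)3NH+] = 0.006880/0.09464 = 0.07270 M.
Ka((CH3)3NH+) = Kw/Kb = 1.0e-14 / 6.3 x 10^-5 = 1.59e-10.
[H^+] = sqrt(Ka x [(CH3)3NH+]) = sqrt(1.59e-10 x 0.07270) = 3.40e-6 M.
pH = -log(3.40e-6) = 5.47.

5.47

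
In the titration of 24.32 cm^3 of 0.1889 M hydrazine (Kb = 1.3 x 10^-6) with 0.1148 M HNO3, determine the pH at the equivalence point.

n(N2H4) = 0.1889 x 0.02432 = 0.004594 mol; V(HNO3) at equivalence = 0.004594/0.1148 = 0.04002 L.
At equivalence the base is fully converted to N2H5+; total volume = 0.06434 L, so [N2H5+] = 0.004594/0.06434 = 0.07141 M.
Ka(N2H5+) = Kw/Kb = 1.0e-14 / 1.3 x 10^-6 = 7.69e-9.
[H^+] = sqrt(Ka x [N2H5+]) = sqrt(7.69e-9 x 0.07141) = 2.34e-5 M.
pH = -log(2.34e-5) = 4.63.

4.63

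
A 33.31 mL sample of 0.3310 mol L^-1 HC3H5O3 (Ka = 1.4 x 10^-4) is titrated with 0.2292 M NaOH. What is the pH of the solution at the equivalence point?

8.49

n(HC3H5O3) = 0.3310 x 0.03331 = 0.01103 mol; V(NaOH) at equivalence = 0.01103/0.2292 = 0.04810 L.
At equivalence all the acid is converted to C3H5O3-; total volume = 0.03331 + 0.04810 = 0.08141 L, so [C3H5O3-] = 0.01103/0.08141 = 0.1354 M.
Kb = Kw/Ka = 1.0e-14 / 1.4 x 10^-4 = 7.14e-11.
[OH^-] = sqrt(Kb x [C3H5O3-]) = sqrt(7.14e-11 x 0.1354) = 3.11e-6 M.
pOH = 5.51, so pH = 14.00 - 5.51 = 8.49.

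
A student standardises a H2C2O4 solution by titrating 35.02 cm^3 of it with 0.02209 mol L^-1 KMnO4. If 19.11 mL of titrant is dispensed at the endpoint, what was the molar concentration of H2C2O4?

0.0301 M

n(KMnO4) = 0.02209 x 0.01911 = 0.0004221 mol.
From the balanced equation, 2 mol KMnO4 reacts with 5 mol H2C2O4, so n(H2C2O4) = 0.0004221 x 5/2 = 0.001055 mol.
[H2C2O4] = 0.001055 / 0.03502 L = 0.0301 M.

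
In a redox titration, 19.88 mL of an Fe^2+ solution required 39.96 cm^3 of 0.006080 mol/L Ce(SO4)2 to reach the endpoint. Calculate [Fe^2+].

0.0122 M

n(Ce(SO4)2) = 0.006080 x 0.03996 = 0.0002430 mol.
From the balanced equation, 1 mol Ce(SO4)2 reacts with 1 mol Fe^2+, so n(Fe^2+) = 0.0002430 x 1/1 = 0.0002430 mol.
[Fe^2+] = 0.0002430 / 0.01988 L = 0.0122 M.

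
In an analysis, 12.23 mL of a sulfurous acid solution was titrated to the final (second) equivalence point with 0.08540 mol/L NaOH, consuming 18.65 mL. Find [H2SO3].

n(NaOH) = 0.08540 x 0.01865 = 0.001593 mol.
At the final (second) equivalence point, 2 mol OH^- react per mol H2SO3, so n(H2SO3) = 0.001593 / 2 = 0.0007964 mol.
[H2SO3] = 0.0007964 / 0.01223 L = 0.0651 M.

0.0651 M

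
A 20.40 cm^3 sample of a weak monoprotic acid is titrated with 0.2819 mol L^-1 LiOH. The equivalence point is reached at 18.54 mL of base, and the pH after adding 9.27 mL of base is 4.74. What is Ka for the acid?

1.8 x 10^-5

9.27 mL is half of the equivalence volume, so this is the half-equivalence point where [HA] = [A^-].
At half-equivalence pH = pKa, so pKa = 4.74.
Ka = 10^(-4.74) = 1.8 x 10^-5.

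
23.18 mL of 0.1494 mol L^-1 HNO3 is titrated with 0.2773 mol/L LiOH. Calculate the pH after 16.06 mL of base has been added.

12.40

n(acid) = 0.1494 x 0.02318 = 0.003463 mol; n(LiOH) added = 0.2773 x 0.01606 = 0.004453 mol.
Base is in excess by 0.004453 - 0.003463 = 0.0009903 mol in a total volume of 0.03924 L.
[OH^-] = 0.0009903/0.03924 = 0.02524 M, so pOH = 1.60 and pH = 14.00 - 1.60 = 12.40.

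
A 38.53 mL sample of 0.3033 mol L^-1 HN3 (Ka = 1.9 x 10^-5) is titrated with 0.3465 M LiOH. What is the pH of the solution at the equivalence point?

8.97

n(HN3) = 0.3033 x 0.03853 = 0.01169 mol; V(LiOH) at equivalence = 0.01169/0.3465 = 0.03373 L.
At equivalence all the acid is converted to N3-; total volume = 0.03853 + 0.03373 = 0.07226 L, so [N3-] = 0.01169/0.07226 = 0.1617 M.
Kb = Kw/Ka = 1.0e-14 / 1.9 x 10^-5 = 5.26e-10.
[OH^-] = sqrt(Kb x [N3-]) = sqrt(5.26e-10 x 0.1617) = 9.23e-6 M.
pOH = 5.03, so pH = 14.00 - 5.03 = 8.97.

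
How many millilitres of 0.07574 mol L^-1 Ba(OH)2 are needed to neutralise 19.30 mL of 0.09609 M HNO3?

12.2 mL

n(HNO3) = 0.09609 mol/L x 0.01930 L = 0.001855 mol.
The neutralisation is 2 HNO3 : 1 Ba(OH)2, so n(Ba(OH)2) = 0.001855 x 1/2 = 0.0009273 mol.
V(Ba(OH)2) = 0.0009273 / 0.07574 = 0.01224 L = 12.2 mL.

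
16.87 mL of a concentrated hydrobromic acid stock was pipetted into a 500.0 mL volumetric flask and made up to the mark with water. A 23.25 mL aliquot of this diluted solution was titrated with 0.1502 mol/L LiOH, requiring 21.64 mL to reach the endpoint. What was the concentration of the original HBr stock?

4.14 M

n(LiOH) = 0.1502 x 0.02164 = 0.003250 mol.
n(HBr) in the aliquot = 0.003250 mol.
[diluted HBr] = 0.003250 / 0.02325 = 0.1398 M.
Dilution factor = 500.0/16.87 = 29.64, so [stock] = 0.1398 x 29.64 = 4.14 M.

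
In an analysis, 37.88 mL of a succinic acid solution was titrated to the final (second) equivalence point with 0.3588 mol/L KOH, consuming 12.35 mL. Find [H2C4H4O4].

n(KOH) = 0.3588 x 0.01235 = 0.004431 mol.
At the final (second) equivalence point, 2 mol OH^- react per mol H2C4H4O4, so n(H2C4H4O4) = 0.004431 / 2 = 0.002216 mol.
[H2C4H4O4] = 0.002216 / 0.03788 L = 0.0585 M.

0.0585 M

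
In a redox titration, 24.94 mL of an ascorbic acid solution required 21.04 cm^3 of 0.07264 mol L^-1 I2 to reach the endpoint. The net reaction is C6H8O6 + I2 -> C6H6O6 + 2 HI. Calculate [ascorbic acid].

0.0613 M

n(I2) = 0.07264 x 0.02104 = 0.001528 mol.
From the balanced equation, 1 mol I2 reacts with 1 mol ascorbic acid, so n(ascorbic acid) = 0.001528 x 1/1 = 0.001528 mol.
[ascorbic acid] = 0.001528 / 0.02494 L = 0.0613 M.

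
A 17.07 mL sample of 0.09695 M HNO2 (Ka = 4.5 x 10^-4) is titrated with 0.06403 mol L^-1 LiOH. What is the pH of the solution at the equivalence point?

n(HNO2) = 0.09695 x 0.01707 = 0.001655 mol; V(LiOH) at equivalence = 0.001655/0.06403 = 0.02585 L.
At equivalence all the acid is converted to NO2-; total volume = 0.01707 + 0.02585 = 0.04292 L, so [NO2-] = 0.001655/0.04292 = 0.03856 M.
Kb = Kw/Ka = 1.0e-14 / 4.5 x 10^-4 = 2.22e-11.
[OH^-] = sqrt(Kb x [NO2-]) = sqrt(2.22e-11 x 0.03856) = 9.26e-7 M.
pOH = 6.03, so pH = 14.00 - 6.03 = 7.97.

7.97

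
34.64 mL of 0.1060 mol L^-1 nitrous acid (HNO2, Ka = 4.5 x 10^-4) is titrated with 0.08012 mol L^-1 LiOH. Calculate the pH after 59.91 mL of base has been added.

n(acid) = 0.1060 x 0.03464 = 0.003672 mol; n(LiOH) added = 0.08012 x 0.05991 = 0.004800 mol.
Base is in excess by 0.004800 - 0.003672 = 0.001128 mol in a total volume of 0.09455 L.
[OH^-] = 0.001128/0.09455 = 0.01193 M, so pOH = 1.92 and pH = 14.00 - 1.92 = 12.08.

12.08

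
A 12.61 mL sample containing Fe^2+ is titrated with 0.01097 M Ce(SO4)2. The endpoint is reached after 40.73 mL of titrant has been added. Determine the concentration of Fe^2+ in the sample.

0.0354 M

n(Ce(SO4)2) = 0.01097 x 0.04073 = 0.0004468 mol.
From the balanced equation, 1 mol Ce(SO4)2 reacts with 1 mol Fe^2+, so n(Fe^2+) = 0.0004468 x 1/1 = 0.0004468 mol.
[Fe^2+] = 0.0004468 / 0.01261 L = 0.0354 M.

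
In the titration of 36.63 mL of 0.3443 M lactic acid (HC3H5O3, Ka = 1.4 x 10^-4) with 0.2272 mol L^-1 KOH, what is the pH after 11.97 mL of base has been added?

Initial n(HC3H5O3) = 0.3443 x 0.03663 = 0.01261 mol.
n(KOH) added = 0.2272 x 0.01197 = 0.002720 mol, converting that many moles of HC3H5O3 to C3H5O3-.
Remaining n(HC3H5O3) = 0.009892 mol; n(C3H5O3-) = 0.002720 mol.
By Henderson-Hasselbalch, pH = pKa + log([A^-]/[HA]) = 3.85 + log(0.002720/0.009892) = 3.85 + (-0.56) = 3.29.

3.29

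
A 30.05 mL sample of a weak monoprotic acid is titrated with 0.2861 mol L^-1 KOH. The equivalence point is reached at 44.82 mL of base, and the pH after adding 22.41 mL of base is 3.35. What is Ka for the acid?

4.5 x 10^-4

22.41 mL is half of the equivalence volume, so this is the half-equivalence point where [HA] = [A^-].
At half-equivalence pH = pKa, so pKa = 3.35.
Ka = 10^(-3.35) = 4.5 x 10^-4.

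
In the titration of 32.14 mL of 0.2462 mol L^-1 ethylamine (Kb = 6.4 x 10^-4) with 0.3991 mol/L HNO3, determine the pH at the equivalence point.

n(C2H5NH2) = 0.2462 x 0.03214 = 0.007913 mol; V(HNO3) at equivalence = 0.007913/0.3991 = 0.01983 L.
At equivalence the base is fully converted to C2H5NH3+; total volume = 0.05197 L, so [C2H5NH3+] = 0.007913/0.05197 = 0.1523 M.
Ka(C2H5NH3+) = Kw/Kb = 1.0e-14 / 6.4 x 10^-4 = 1.56e-11.
[H^+] = sqrt(Ka x [C2H5NH3+]) = sqrt(1.56e-11 x 0.1523) = 1.54e-6 M.
pH = -log(1.54e-6) = 5.81.

5.81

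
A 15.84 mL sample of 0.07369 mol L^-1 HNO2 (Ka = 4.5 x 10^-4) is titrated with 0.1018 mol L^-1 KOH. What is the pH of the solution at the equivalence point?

n(HNO2) = 0.07369 x 0.01584 = 0.001167 mol; V(KOH) at equivalence = 0.001167/0.1018 = 0.01147 L.
At equivalence all the acid is converted to NO2-; total volume = 0.01584 + 0.01147 = 0.02731 L, so [NO2-] = 0.001167/0.02731 = 0.04275 M.
Kb = Kw/Ka = 1.0e-14 / 4.5 x 10^-4 = 2.22e-11.
[OH^-] = sqrt(Kb x [NO2-]) = sqrt(2.22e-11 x 0.04275) = 9.75e-7 M.
pOH = 6.01, so pH = 14.00 - 6.01 = 7.99.

7.99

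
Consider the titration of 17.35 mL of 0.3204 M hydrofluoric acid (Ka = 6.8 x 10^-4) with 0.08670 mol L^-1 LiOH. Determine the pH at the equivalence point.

n(HF) = 0.3204 x 0.01735 = 0.005559 mol; V(LiOH) at equivalence = 0.005559/0.08670 = 0.06412 L.
At equivalence all the acid is converted to F-; total volume = 0.01735 + 0.06412 = 0.08147 L, so [F-] = 0.005559/0.08147 = 0.06824 M.
Kb = Kw/Ka = 1.0e-14 / 6.8 x 10^-4 = 1.47e-11.
[OH^-] = sqrt(Kb x [F-]) = sqrt(1.47e-11 x 0.06824) = 1.00e-6 M.
pOH = 6.00, so pH = 14.00 - 6.00 = 8.00.

8.00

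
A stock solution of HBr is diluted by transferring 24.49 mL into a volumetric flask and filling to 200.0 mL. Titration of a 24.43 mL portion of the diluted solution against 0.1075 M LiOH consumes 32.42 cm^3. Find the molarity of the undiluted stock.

n(LiOH) = 0.1075 x 0.03242 = 0.003485 mol.
n(HBr) in the aliquot = 0.003485 mol.
[diluted HBr] = 0.003485 / 0.02443 = 0.1427 M.
Dilution factor = 200.0/24.49 = 8.167, so [stock] = 0.1427 x 8.167 = 1.17 M.

1.17 M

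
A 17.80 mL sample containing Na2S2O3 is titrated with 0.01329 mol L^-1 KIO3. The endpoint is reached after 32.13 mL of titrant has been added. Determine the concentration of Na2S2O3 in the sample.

0.144 M

n(KIO3) = 0.01329 x 0.03213 = 0.0004270 mol.
From the balanced equation, 1 mol KIO3 reacts with 6 mol Na2S2O3, so n(Na2S2O3) = 0.0004270 x 6/1 = 0.002562 mol.
[Na2S2O3] = 0.002562 / 0.01780 L = 0.144 M.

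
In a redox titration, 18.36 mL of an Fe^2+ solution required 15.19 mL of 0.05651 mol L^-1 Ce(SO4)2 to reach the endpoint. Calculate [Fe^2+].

n(Ce(SO4)2) = 0.05651 x 0.01519 = 0.0008584 mol.
From the balanced equation, 1 mol Ce(SO4)2 reacts with 1 mol Fe^2+, so n(Fe^2+) = 0.0008584 x 1/1 = 0.0008584 mol.
[Fe^2+] = 0.0008584 / 0.01836 L = 0.0468 M.

0.0468 M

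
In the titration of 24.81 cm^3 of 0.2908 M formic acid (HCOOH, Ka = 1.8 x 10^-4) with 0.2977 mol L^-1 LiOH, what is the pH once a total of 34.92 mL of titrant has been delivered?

12.73

n(acid) = 0.2908 x 0.02481 = 0.007215 mol; n(LiOH) added = 0.2977 x 0.03492 = 0.01040 mol.
Base is in excess by 0.01040 - 0.007215 = 0.003181 mol in a total volume of 0.05973 L.
[OH^-] = 0.003181/0.05973 = 0.05326 M, so pOH = 1.27 and pH = 14.00 - 1.27 = 12.73.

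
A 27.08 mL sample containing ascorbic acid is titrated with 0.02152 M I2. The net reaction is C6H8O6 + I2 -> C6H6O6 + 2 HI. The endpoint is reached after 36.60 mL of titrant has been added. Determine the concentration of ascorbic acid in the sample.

n(I2) = 0.02152 x 0.03660 = 0.0007876 mol.
From the balanced equation, 1 mol I2 reacts with 1 mol ascorbic acid, so n(ascorbic acid) = 0.0007876 x 1/1 = 0.0007876 mol.
[ascorbic acid] = 0.0007876 / 0.02708 L = 0.0291 M.

0.0291 M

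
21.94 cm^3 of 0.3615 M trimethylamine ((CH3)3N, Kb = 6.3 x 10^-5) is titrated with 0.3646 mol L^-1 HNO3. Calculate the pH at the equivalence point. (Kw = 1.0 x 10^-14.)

5.27

n((CH3)3N) = 0.3615 x 0.02194 = 0.007931 mol; V(HNO3) at equivalence = 0.007931/0.3646 = 0.02175 L.
At equivalence the base is fully converted to (CH3)3NH+; total volume = 0.04369 L, so [(CH3)3NH+] = 0.007931/0.04369 = 0.1815 M.
Ka((CH3)3NH+) = Kw/Kb = 1.0e-14 / 6.3 x 10^-5 = 1.59e-10.
[H^+] = sqrt(Ka x [(CH3)3NH+]) = sqrt(1.59e-10 x 0.1815) = 5.37e-6 M.
pH = -log(5.37e-6) = 5.27.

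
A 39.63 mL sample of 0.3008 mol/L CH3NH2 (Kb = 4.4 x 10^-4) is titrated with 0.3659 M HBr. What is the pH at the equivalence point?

5.71

n(CH3NH2) = 0.3008 x 0.03963 = 0.01192 mol; V(HBr) at equivalence = 0.01192/0.3659 = 0.03258 L.
At equivalence the base is fully converted to CH3NH3+; total volume = 0.07221 L, so [CH3NH3+] = 0.01192/0.07221 = 0.1651 M.
Ka(CH3NH3+) = Kw/Kb = 1.0e-14 / 4.4 x 10^-4 = 2.27e-11.
[H^+] = sqrt(Ka x [CH3NH3+]) = sqrt(2.27e-11 x 0.1651) = 1.94e-6 M.
pH = -log(1.94e-6) = 5.71.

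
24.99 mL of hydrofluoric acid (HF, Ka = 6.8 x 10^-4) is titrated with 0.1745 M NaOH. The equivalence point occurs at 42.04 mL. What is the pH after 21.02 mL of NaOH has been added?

3.17

21.02 mL is exactly half the equivalence volume (42.04/2), i.e. the half-equivalence point.
There, n(HA) = n(A^-), so pH = pKa = -log(6.8 x 10^-4) = 3.17.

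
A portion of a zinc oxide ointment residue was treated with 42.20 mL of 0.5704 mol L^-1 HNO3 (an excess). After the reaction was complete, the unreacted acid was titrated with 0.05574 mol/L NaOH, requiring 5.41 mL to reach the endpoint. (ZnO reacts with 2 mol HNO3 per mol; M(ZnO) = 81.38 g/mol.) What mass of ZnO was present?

Total n(HNO3) added = 0.5704 x 0.04220 = 0.02407 mol.
n(NaOH) used = 0.05574 x 0.005410 = 0.0003016 mol, which equals the excess n(HNO3).
So n(HNO3) consumed by the sample = 0.02407 - 0.0003016 = 0.02377 mol.
n(ZnO) = 0.02377 / 2 = 0.01188 mol.
mass = 0.01188 mol x 81.38 g/mol = 0.967 g.

0.967 g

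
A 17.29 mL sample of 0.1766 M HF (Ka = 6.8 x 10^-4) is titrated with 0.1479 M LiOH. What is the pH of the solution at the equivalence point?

8.04

n(HF) = 0.1766 x 0.01729 = 0.003053 mol; V(LiOH) at equivalence = 0.003053/0.1479 = 0.02065 L.
At equivalence all the acid is converted to F-; total volume = 0.01729 + 0.02065 = 0.03794 L, so [F-] = 0.003053/0.03794 = 0.08049 M.
Kb = Kw/Ka = 1.0e-14 / 6.8 x 10^-4 = 1.47e-11.
[OH^-] = sqrt(Kb x [F-]) = sqrt(1.47e-11 x 0.08049) = 1.09e-6 M.
pOH = 5.96, so pH = 14.00 - 5.96 = 8.04.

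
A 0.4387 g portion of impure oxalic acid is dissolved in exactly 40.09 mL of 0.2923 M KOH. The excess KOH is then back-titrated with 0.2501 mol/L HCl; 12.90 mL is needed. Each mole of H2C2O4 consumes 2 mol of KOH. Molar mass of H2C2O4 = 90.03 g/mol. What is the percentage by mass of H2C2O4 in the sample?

87.1%

Total n(KOH) added = 0.2923 x 0.04009 = 0.01172 mol.
n(HCl) used = 0.2501 x 0.01290 = 0.003226 mol, which equals the excess n(KOH).
So n(KOH) consumed by the sample = 0.01172 - 0.003226 = 0.008492 mol.
n(H2C2O4) = 0.008492 / 2 = 0.004246 mol.
mass H2C2O4 = 0.004246 x 90.03 = 0.3823 g, so %H2C2O4 = 0.3823/0.4387 x 100 = 87.1%.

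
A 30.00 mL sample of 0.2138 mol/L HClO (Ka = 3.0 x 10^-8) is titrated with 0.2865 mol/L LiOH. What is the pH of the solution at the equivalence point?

10.31

n(HClO) = 0.2138 x 0.03000 = 0.006414 mol; V(LiOH) at equivalence = 0.006414/0.2865 = 0.02239 L.
At equivalence all the acid is converted to ClO-; total volume = 0.03000 + 0.02239 = 0.05239 L, so [ClO-] = 0.006414/0.05239 = 0.1224 M.
Kb = Kw/Ka = 1.0e-14 / 3.0 x 10^-8 = 3.33e-7.
[OH^-] = sqrt(Kb x [ClO-]) = sqrt(3.33e-7 x 0.1224) = 0.000202 M.
pOH = 3.69, so pH = 14.00 - 3.69 = 10.31.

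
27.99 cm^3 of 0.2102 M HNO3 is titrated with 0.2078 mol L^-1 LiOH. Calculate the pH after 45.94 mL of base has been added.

n(acid) = 0.2102 x 0.02799 = 0.005883 mol; n(LiOH) added = 0.2078 x 0.04594 = 0.009546 mol.
Base is in excess by 0.009546 - 0.005883 = 0.003663 mol in a total volume of 0.07393 L.
[OH^-] = 0.003663/0.07393 = 0.04954 M, so pOH = 1.31 and pH = 14.00 - 1.31 = 12.69.

12.69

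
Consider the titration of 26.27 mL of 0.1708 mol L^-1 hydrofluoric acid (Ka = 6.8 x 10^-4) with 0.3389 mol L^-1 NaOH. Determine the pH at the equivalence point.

8.11

n(HF) = 0.1708 x 0.02627 = 0.004487 mol; V(NaOH) at equivalence = 0.004487/0.3389 = 0.01324 L.
At equivalence all the acid is converted to F-; total volume = 0.02627 + 0.01324 = 0.03951 L, so [F-] = 0.004487/0.03951 = 0.1136 M.
Kb = Kw/Ka = 1.0e-14 / 6.8 x 10^-4 = 1.47e-11.
[OH^-] = sqrt(Kb x [F-]) = sqrt(1.47e-11 x 0.1136) = 1.29e-6 M.
pOH = 5.89, so pH = 14.00 - 5.89 = 8.11.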